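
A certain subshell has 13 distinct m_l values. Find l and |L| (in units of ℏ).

l = 6, |L| = √42 ℏ ≈ 6.481ℏ

2l + 1 = 13 ⇒ l = 6.
Then |L| = √(l(l+1)) ℏ = √42 ℏ.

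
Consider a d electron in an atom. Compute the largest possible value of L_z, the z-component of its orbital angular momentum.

A d state has l = 2.
L_z = m_l ℏ with m_l ∈ {−2, …, 2}; the maximum is m_l = 2.

L_z,max = 2ℏ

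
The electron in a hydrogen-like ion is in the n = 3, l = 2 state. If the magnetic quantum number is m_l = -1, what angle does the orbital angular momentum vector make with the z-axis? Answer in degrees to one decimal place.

|L| = ℏ√(l(l+1)) = √6 ℏ.
L_z = m_l ℏ = −1ℏ.
cos θ = L_z/|L| = -1/√6, so θ ≈ 114.1°.

θ ≈ 114.1°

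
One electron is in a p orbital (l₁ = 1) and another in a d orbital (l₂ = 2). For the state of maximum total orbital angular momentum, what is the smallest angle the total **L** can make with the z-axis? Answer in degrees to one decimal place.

θ_min ≈ 30.0°

The total orbital quantum number L ranges from |l₁ − l₂| to l₁ + l₂ in integer steps.
L ∈ {1, 2, 3}.
The maximum is L = 3, with |L_tot| = ℏ√(3·4) = 2√3 ℏ.
The minimum angle with z is arccos(3/√12) ≈ 30.0°.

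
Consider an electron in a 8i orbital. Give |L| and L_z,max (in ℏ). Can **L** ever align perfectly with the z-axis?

No: L_z,max = 6ℏ < |L| = √42 ℏ ≈ 6.481ℏ

The 8i subshell has l = 6.
|L| = √42 ℏ ≈ 6.4807ℏ, while L_z,max = lℏ = 6ℏ.
Since |L| > L_z,max, the vector can never point exactly along z; the closest it comes is θ_min = arccos(6/√42) ≈ 22.2°.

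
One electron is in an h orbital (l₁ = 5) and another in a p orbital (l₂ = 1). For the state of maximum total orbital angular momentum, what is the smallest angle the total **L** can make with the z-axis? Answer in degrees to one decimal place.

θ_min ≈ 22.2°

L runs from |5 − 1| = 4 to 5 + 1 = 6.
L ∈ {4, 5, 6}.
The maximum is L = 6, with |L_tot| = ℏ√(6·7) = √42 ℏ.
The minimum angle with z is arccos(6/√42) ≈ 22.2°.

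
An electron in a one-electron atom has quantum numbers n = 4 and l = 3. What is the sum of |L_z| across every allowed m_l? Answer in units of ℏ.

Σ|L_z| = 12 ℏ

The allowed m_l values are -3, -2, -1, 0, 1, 2, 3.
Σ|m_l| = l(l+1) = 12.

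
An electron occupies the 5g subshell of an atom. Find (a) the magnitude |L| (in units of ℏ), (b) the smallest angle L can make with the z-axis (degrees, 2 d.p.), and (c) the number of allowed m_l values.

The 5g subshell has l = 4.
|L| = ℏ√(4·5) = 2√5 ℏ ≈ 4.472ℏ.
cos θ_min = 4/√20, so θ_min ≈ 26.57°.
There are 2l+1 = 9 values of m_l.

|L| = 2√5 ℏ ≈ 4.472ℏ; θ_min ≈ 26.57°; 9 values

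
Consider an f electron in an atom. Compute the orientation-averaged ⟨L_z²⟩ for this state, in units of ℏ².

An f state has l = 3.
m_l ∈ {-3, -2, -1, 0, 1, 2, 3}.
⟨L_z²⟩ = ℏ²·(Σ m_l²)/(2l+1) = ℏ²·28/7 = 4ℏ².

⟨L_z²⟩ = 4 ℏ²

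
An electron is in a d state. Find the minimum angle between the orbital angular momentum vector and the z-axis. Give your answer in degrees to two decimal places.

A d state has l = 2.
|L| = ℏ√(l(l+1)) = √6 ℏ.
The smallest angle corresponds to the largest L_z, i.e. m_l = l = 2, giving L_z = 2ℏ.
cos θ_min = 2/√6, so θ_min ≈ 35.26°.

θ_min ≈ 35.26°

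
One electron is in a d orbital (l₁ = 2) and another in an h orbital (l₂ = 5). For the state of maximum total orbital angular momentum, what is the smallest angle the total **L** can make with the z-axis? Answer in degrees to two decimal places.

L runs from |2 − 5| = 3 to 2 + 5 = 7.
So L can be 3, 4, 5, 6, 7.
The maximum is L = 7, with |L_tot| = ℏ√(7·8) = 2√14 ℏ.
The minimum angle with z is arccos(7/√56) ≈ 20.70°.

θ_min ≈ 20.70°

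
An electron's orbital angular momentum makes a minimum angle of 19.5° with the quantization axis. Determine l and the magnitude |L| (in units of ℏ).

l = 8, |L| = 6√2 ℏ ≈ 8.485ℏ

cos θ_min = l/√(l(l+1)) = √(l/(l+1)), so l/(l+1) = cos²(19.5°) = 0.8886.
Thus l = 0.8886/(1 − 0.8886) ≈ 8.
Then |L| = ℏ√(8·9) = 6√2 ℏ.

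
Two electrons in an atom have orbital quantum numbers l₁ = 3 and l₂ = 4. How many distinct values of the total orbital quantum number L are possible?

7

L runs from |3 − 4| = 1 to 3 + 4 = 7.
L ∈ {1, 2, 3, 4, 5, 6, 7}.
That is 7 values.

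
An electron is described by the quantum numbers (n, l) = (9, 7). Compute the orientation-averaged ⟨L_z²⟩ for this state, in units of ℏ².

m_l runs from −7 to 7, i.e. {-7, -6, -5, -4, -3, -2, -1, 0, 1, 2, 3, 4, 5, 6, 7}.
⟨L_z²⟩ = ℏ²·l(l+1)/3 = 18.67ℏ².

⟨L_z²⟩ = 18.67 ℏ²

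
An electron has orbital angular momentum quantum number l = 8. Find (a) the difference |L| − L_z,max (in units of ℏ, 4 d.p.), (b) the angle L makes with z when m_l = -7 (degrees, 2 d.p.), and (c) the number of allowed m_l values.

|L| − L_z,max = (6√2 − 8)ℏ ≈ 0.4853ℏ.
For m_l = -7: cos θ = -7/√72, θ ≈ 145.58°.
There are 2l+1 = 17 values of m_l.

|L|−L_z,max ≈ 0.4853ℏ; θ(m_l=-7) ≈ 145.58°; 17 values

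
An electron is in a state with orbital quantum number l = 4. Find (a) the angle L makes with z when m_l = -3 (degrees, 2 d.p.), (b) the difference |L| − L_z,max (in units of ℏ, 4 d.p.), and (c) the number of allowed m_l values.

θ(m_l=-3) ≈ 132.13°; |L|−L_z,max ≈ 0.4721ℏ; 9 values

For m_l = -3: cos θ = -3/√20, θ ≈ 132.13°.
|L| − L_z,max = (2√5 − 4)ℏ ≈ 0.4721ℏ.
There are 2l+1 = 9 values of m_l.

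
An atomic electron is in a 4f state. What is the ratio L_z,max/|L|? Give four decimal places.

L_z,max/|L| = 0.8660

The 4f subshell has l = 3.
|L| = 2√3 ℏ ≈ 3.4641ℏ, while L_z,max = lℏ = 3ℏ.
L_z,max/|L| = 3/√12 = 0.8660.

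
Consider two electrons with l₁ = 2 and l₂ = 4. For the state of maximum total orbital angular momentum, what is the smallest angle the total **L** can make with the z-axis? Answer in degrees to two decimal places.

θ_min ≈ 22.21°

Angular momentum addition gives L = |l₁ − l₂|, …, l₁ + l₂.
So L can be 2, 3, 4, 5, 6.
The maximum is L = 6, with |L_tot| = ℏ√(6·7) = √42 ℏ.
The minimum angle with z is arccos(6/√42) ≈ 22.21°.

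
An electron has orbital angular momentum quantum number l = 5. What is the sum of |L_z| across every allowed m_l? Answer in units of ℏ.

The allowed m_l values are -5, -4, -3, -2, -1, 0, 1, 2, 3, 4, 5.
Σ|m_l| = l(l+1) = 30.

Σ|L_z| = 30 ℏ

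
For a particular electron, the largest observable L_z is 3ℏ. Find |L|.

L_z,max = lℏ, so l = 3.
|L| = ℏ√(l(l+1)) = 2√3 ℏ.

|L| = 2√3 ℏ ≈ 3.464ℏ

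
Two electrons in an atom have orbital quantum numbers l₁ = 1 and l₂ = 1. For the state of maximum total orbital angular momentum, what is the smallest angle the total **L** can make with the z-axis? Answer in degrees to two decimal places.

Angular momentum addition gives L = |l₁ − l₂|, …, l₁ + l₂.
So L can be 0, 1, 2.
The maximum is L = 2, with |L_tot| = ℏ√(2·3) = √6 ℏ.
The minimum angle with z is arccos(2/√6) ≈ 35.26°.

θ_min ≈ 35.26°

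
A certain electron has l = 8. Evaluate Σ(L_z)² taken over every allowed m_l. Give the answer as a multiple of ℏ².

Σ(L_z)² = 408 ℏ²

The allowed m_l values are -8, -7, -6, -5, -4, -3, -2, -1, 0, 1, 2, 3, 4, 5, 6, 7, 8.
Σ m_l² = l(l+1)(2l+1)/3 = 8·9·17/3 = 408.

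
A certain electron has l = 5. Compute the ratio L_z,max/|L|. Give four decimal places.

|L| = √30 ℏ ≈ 5.4772ℏ, while L_z,max = lℏ = 5ℏ.
L_z,max/|L| = 5/√30 = 0.9129.

L_z,max/|L| = 0.9129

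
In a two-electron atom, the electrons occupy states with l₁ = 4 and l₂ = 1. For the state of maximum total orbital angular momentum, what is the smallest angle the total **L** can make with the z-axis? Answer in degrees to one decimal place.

Angular momentum addition gives L = |l₁ − l₂|, …, l₁ + l₂.
So L can be 3, 4, 5.
The maximum is L = 5, with |L_tot| = ℏ√(5·6) = √30 ℏ.
The minimum angle with z is arccos(5/√30) ≈ 24.1°.

θ_min ≈ 24.1°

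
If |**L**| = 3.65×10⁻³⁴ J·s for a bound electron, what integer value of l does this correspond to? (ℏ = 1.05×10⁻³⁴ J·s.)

l = 3

In units of ℏ, |L| ≈ 3.476.
Set l(l+1) = 12.08; the integer solution is l = 3.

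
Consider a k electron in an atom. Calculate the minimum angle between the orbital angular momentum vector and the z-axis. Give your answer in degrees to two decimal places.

θ_min ≈ 20.70°

A k state has l = 7.
|L| = ℏ√(l(l+1)) = 2√14 ℏ.
The smallest angle corresponds to the largest L_z, i.e. m_l = l = 7, giving L_z = 7ℏ.
cos θ_min = 7/√56, so θ_min ≈ 20.70°.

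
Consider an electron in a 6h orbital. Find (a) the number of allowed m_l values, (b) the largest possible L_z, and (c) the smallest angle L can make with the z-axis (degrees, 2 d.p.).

6h means n = 6, l = 5.
There are 2l+1 = 11 values of m_l.
L_z,max = lℏ = 5ℏ.
cos θ_min = 5/√30, so θ_min ≈ 24.09°.

11 values; L_z,max = 5ℏ; θ_min ≈ 24.09°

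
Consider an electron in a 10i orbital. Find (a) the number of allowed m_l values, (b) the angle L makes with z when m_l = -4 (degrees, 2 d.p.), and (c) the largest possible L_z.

The 10i subshell has l = 6.
There are 2l+1 = 13 values of m_l.
For m_l = -4: cos θ = -4/√42, θ ≈ 128.11°.
L_z,max = lℏ = 6ℏ.

13 values; θ(m_l=-4) ≈ 128.11°; L_z,max = 6ℏ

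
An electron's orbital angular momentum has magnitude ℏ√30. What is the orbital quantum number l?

l = 5

|L| = ℏ√(l(l+1)), so l(l+1) = 30.
The positive root is l = 5.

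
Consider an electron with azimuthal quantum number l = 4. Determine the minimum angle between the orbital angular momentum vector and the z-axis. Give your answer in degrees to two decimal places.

|L|² = l(l+1)ℏ² = 20ℏ², so |L| = 2√5 ℏ.
The smallest angle corresponds to the largest L_z, i.e. m_l = l = 4, giving L_z = 4ℏ.
cos θ_min = 4/√20, so θ_min ≈ 26.57°.

θ_min ≈ 26.57°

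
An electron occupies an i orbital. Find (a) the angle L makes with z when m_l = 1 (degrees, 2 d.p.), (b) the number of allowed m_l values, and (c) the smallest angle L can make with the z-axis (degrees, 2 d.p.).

θ(m_l=1) ≈ 81.12°; 13 values; θ_min ≈ 22.21°

The letter i corresponds to l = 6.
For m_l = 1: cos θ = 1/√42, θ ≈ 81.12°.
There are 2l+1 = 13 values of m_l.
cos θ_min = 6/√42, so θ_min ≈ 22.21°.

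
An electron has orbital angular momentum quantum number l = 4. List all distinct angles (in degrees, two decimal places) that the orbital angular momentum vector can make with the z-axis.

|L|² = l(l+1)ℏ² = 20ℏ², so |L| = 2√5 ℏ.
cos θ = m_l/√20 for each m_l ∈ {-4, -3, -2, -1, 0, 1, 2, 3, 4}.

θ ∈ {26.57°, 47.87°, 63.43°, 77.08°, 90.00°, 102.92°, 116.57°, 132.13°, 153.43°}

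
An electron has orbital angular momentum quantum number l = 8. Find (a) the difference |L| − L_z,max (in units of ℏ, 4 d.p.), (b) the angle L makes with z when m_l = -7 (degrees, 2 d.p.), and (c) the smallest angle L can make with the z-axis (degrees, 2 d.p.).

|L| − L_z,max = (6√2 − 8)ℏ ≈ 0.4853ℏ.
For m_l = -7: cos θ = -7/√72, θ ≈ 145.58°.
cos θ_min = 8/√72, so θ_min ≈ 19.47°.

|L|−L_z,max ≈ 0.4853ℏ; θ(m_l=-7) ≈ 145.58°; θ_min ≈ 19.47°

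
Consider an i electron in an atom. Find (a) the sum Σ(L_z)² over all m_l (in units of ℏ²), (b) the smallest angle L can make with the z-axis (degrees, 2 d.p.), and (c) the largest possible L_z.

An i state has l = 6.
Σ m_l² = 182, so Σ(L_z)² = 182 ℏ².
cos θ_min = 6/√42, so θ_min ≈ 22.21°.
L_z,max = lℏ = 6ℏ.

Σ(L_z)² = 182 ℏ²; θ_min ≈ 22.21°; L_z,max = 6ℏ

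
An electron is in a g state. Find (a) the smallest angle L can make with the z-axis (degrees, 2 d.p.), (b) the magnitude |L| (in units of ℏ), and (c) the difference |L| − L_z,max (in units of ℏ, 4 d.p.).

θ_min ≈ 26.57°; |L| = 2√5 ℏ ≈ 4.472ℏ; |L|−L_z,max ≈ 0.4721ℏ

G corresponds to l = 4.
cos θ_min = 4/√20, so θ_min ≈ 26.57°.
|L| = ℏ√(4·5) = 2√5 ℏ ≈ 4.472ℏ.
|L| − L_z,max = (2√5 − 4)ℏ ≈ 0.4721ℏ.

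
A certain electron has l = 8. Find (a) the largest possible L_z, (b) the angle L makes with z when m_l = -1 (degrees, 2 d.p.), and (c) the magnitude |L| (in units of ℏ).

L_z,max = lℏ = 8ℏ.
For m_l = -1: cos θ = -1/√72, θ ≈ 96.77°.
|L| = ℏ√(8·9) = 6√2 ℏ ≈ 8.485ℏ.

L_z,max = 8ℏ; θ(m_l=-1) ≈ 96.77°; |L| = 6√2 ℏ ≈ 8.485ℏ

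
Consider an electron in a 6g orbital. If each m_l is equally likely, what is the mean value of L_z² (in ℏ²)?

⟨L_z²⟩ = 6.667 ℏ²

6g means n = 6, l = 4.
m_l ∈ {-4, -3, -2, -1, 0, 1, 2, 3, 4}.
⟨L_z²⟩ = ℏ²·(Σ m_l²)/(2l+1) = ℏ²·60/9 = 6.667ℏ².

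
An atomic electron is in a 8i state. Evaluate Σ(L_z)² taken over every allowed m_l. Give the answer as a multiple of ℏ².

8i means n = 8, l = 6.
The allowed m_l values are -6, -5, -4, -3, -2, -1, 0, 1, 2, 3, 4, 5, 6.
Σ m_l² = l(l+1)(2l+1)/3 = 6·7·13/3 = 182.

Σ(L_z)² = 182 ℏ²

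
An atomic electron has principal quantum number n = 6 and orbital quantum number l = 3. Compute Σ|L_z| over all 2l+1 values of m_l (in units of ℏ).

Σ|L_z| = 12 ℏ

The allowed m_l values are -3, -2, -1, 0, 1, 2, 3.
Σ|m_l| = 2·3(3+1)/2 = 12.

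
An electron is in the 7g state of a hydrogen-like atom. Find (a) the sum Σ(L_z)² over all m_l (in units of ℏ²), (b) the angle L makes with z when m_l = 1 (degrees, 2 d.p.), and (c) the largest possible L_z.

Σ(L_z)² = 60 ℏ²; θ(m_l=1) ≈ 77.08°; L_z,max = 4ℏ

For 7g, l = 4.
Σ m_l² = 60, so Σ(L_z)² = 60 ℏ².
For m_l = 1: cos θ = 1/√20, θ ≈ 77.08°.
L_z,max = lℏ = 4ℏ.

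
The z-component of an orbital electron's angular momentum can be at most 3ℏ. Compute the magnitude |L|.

|L| = 2√3 ℏ ≈ 3.464ℏ

The maximum L_z equals lℏ, giving l = 3.
|L| = √(l(l+1)) ℏ = 2√3 ℏ.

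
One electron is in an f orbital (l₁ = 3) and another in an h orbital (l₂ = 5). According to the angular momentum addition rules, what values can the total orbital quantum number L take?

L = 2, 3, 4, 5, 6, 7, 8

The total orbital quantum number L ranges from |l₁ − l₂| to l₁ + l₂ in integer steps.
L ∈ {2, 3, 4, 5, 6, 7, 8}.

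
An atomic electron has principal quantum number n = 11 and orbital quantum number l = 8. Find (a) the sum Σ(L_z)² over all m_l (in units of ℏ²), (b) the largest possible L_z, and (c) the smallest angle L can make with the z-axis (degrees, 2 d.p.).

Σ(L_z)² = 408 ℏ²; L_z,max = 8ℏ; θ_min ≈ 19.47°

Σ m_l² = 408, so Σ(L_z)² = 408 ℏ².
L_z,max = lℏ = 8ℏ.
cos θ_min = 8/√72, so θ_min ≈ 19.47°.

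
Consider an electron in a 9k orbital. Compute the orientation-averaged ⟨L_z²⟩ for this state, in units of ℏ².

⟨L_z²⟩ = 18.67 ℏ²

The 9k subshell has l = 7.
m_l ∈ {-7, -6, -5, -4, -3, -2, -1, 0, 1, 2, 3, 4, 5, 6, 7}.
⟨L_z²⟩ = ℏ²·l(l+1)/3 = 18.67ℏ².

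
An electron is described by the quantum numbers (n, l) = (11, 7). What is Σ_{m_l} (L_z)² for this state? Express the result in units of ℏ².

The allowed m_l values are -7, -6, -5, -4, -3, -2, -1, 0, 1, 2, 3, 4, 5, 6, 7.
Summing m² from −7 to 7: Σ m_l² = 280.

Σ(L_z)² = 280 ℏ²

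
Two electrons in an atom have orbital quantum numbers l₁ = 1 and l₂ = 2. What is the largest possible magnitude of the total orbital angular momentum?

|L_tot|_max = 2√3 ℏ ≈ 3.464ℏ

By the triangle rule, |l₁ − l₂| ≤ L ≤ l₁ + l₂.
So L can be 1, 2, 3.
The largest magnitude corresponds to L = 3: |L_tot| = ℏ√(3·4) = 2√3 ℏ.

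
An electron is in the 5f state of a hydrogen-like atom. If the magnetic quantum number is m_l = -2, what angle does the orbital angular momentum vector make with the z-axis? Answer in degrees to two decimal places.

The 5f subshell has l = 3.
|L|² = l(l+1)ℏ² = 12ℏ², so |L| = 2√3 ℏ.
L_z = m_l ℏ = −2ℏ.
cos θ = L_z/|L| = -2/√12, so θ ≈ 125.26°.

θ ≈ 125.26°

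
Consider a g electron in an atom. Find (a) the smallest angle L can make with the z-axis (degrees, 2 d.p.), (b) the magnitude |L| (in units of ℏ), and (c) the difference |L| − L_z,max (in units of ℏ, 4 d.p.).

The letter g corresponds to l = 4.
cos θ_min = 4/√20, so θ_min ≈ 26.57°.
|L| = ℏ√(4·5) = 2√5 ℏ ≈ 4.472ℏ.
|L| − L_z,max = (2√5 − 4)ℏ ≈ 0.4721ℏ.

θ_min ≈ 26.57°; |L| = 2√5 ℏ ≈ 4.472ℏ; |L|−L_z,max ≈ 0.4721ℏ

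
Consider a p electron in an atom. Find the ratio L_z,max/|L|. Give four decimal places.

For a p orbital, l = 1.
|L| = √2 ℏ ≈ 1.4142ℏ, while L_z,max = lℏ = 1ℏ.
L_z,max/|L| = 1/√2 = 0.7071.

L_z,max/|L| = 0.7071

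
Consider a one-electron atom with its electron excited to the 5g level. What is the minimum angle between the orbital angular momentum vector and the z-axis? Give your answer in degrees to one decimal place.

θ_min ≈ 26.6°

The 5g level has l = 4.
|L| = ℏ√(l(l+1)) = 2√5 ℏ.
The smallest angle corresponds to the largest L_z, i.e. m_l = l = 4, giving L_z = 4ℏ.
cos θ_min = 4/√20, so θ_min ≈ 26.6°.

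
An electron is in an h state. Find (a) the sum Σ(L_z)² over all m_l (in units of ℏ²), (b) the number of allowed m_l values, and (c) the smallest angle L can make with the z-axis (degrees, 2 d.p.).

For an h orbital, l = 5.
Σ m_l² = 110, so Σ(L_z)² = 110 ℏ².
There are 2l+1 = 11 values of m_l.
cos θ_min = 5/√30, so θ_min ≈ 24.09°.

Σ(L_z)² = 110 ℏ²; 11 values; θ_min ≈ 24.09°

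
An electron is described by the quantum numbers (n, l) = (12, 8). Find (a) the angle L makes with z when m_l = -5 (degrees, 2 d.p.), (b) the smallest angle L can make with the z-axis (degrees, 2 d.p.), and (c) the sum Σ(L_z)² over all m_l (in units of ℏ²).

θ(m_l=-5) ≈ 126.10°; θ_min ≈ 19.47°; Σ(L_z)² = 408 ℏ²

For m_l = -5: cos θ = -5/√72, θ ≈ 126.10°.
cos θ_min = 8/√72, so θ_min ≈ 19.47°.
Σ m_l² = 408, so Σ(L_z)² = 408 ℏ².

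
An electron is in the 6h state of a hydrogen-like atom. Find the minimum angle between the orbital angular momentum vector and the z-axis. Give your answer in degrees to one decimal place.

The 6h subshell has l = 5.
|L|² = l(l+1)ℏ² = 30ℏ², so |L| = √30 ℏ.
The smallest angle corresponds to the largest L_z, i.e. m_l = l = 5, giving L_z = 5ℏ.
cos θ_min = 5/√30, so θ_min ≈ 24.1°.

θ_min ≈ 24.1°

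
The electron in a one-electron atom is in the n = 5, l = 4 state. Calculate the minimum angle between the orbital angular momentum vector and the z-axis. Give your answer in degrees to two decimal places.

θ_min ≈ 26.57°

|L|² = l(l+1)ℏ² = 20ℏ², so |L| = 2√5 ℏ.
The smallest angle corresponds to the largest L_z, i.e. m_l = l = 4, giving L_z = 4ℏ.
cos θ_min = 4/√20, so θ_min ≈ 26.57°.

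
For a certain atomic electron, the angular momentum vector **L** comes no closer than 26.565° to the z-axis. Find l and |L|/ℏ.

l = 4, |L| = 2√5 ℏ ≈ 4.472ℏ

At minimum angle, m_l = l, so cos θ = l/√(l(l+1)); cos²θ = l/(l+1) = 0.8000.
Thus l = 0.8000/(1 − 0.8000) ≈ 4.
Then |L| = ℏ√(4·5) = 2√5 ℏ.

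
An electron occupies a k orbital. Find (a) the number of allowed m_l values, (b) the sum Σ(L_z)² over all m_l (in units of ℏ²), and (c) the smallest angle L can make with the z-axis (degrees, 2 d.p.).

A k state has l = 7.
There are 2l+1 = 15 values of m_l.
Σ m_l² = 280, so Σ(L_z)² = 280 ℏ².
cos θ_min = 7/√56, so θ_min ≈ 20.70°.

15 values; Σ(L_z)² = 280 ℏ²; θ_min ≈ 20.70°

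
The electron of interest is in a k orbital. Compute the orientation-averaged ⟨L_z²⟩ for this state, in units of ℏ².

⟨L_z²⟩ = 18.67 ℏ²

For a k orbital, l = 7.
m_l runs from −7 to 7, i.e. {-7, -6, -5, -4, -3, -2, -1, 0, 1, 2, 3, 4, 5, 6, 7}.
⟨L_z²⟩ = ℏ²·(Σ m_l²)/(2l+1) = ℏ²·280/15 = 18.67ℏ².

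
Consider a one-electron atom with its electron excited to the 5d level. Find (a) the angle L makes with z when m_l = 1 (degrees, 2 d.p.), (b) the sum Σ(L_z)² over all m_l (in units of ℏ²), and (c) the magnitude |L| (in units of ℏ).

The 5d level has l = 2.
For m_l = 1: cos θ = 1/√6, θ ≈ 65.91°.
Σ m_l² = 10, so Σ(L_z)² = 10 ℏ².
|L| = ℏ√(2·3) = √6 ℏ ≈ 2.449ℏ.

θ(m_l=1) ≈ 65.91°; Σ(L_z)² = 10 ℏ²; |L| = √6 ℏ ≈ 2.449ℏ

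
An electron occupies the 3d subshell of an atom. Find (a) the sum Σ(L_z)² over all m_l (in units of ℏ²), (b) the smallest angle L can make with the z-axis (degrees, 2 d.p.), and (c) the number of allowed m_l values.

Σ(L_z)² = 10 ℏ²; θ_min ≈ 35.26°; 5 values

The 3d subshell has l = 2.
Σ m_l² = 10, so Σ(L_z)² = 10 ℏ².
cos θ_min = 2/√6, so θ_min ≈ 35.26°.
There are 2l+1 = 5 values of m_l.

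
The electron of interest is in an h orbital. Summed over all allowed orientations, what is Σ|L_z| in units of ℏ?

For an h orbital, l = 5.
The allowed m_l values are -5, -4, -3, -2, -1, 0, 1, 2, 3, 4, 5.
Σ|m_l| = 2(1+2+…+5) = 30.

Σ|L_z| = 30 ℏ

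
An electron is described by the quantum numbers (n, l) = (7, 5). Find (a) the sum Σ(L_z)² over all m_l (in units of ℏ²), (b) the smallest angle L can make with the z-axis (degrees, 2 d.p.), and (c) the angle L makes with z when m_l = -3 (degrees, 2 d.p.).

Σ m_l² = 110, so Σ(L_z)² = 110 ℏ².
cos θ_min = 5/√30, so θ_min ≈ 24.09°.
For m_l = -3: cos θ = -3/√30, θ ≈ 123.21°.

Σ(L_z)² = 110 ℏ²; θ_min ≈ 24.09°; θ(m_l=-3) ≈ 123.21°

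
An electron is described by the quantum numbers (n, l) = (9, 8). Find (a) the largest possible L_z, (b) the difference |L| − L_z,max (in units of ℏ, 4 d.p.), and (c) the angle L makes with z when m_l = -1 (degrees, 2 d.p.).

L_z,max = lℏ = 8ℏ.
|L| − L_z,max = (6√2 − 8)ℏ ≈ 0.4853ℏ.
For m_l = -1: cos θ = -1/√72, θ ≈ 96.77°.

L_z,max = 8ℏ; |L|−L_z,max ≈ 0.4853ℏ; θ(m_l=-1) ≈ 96.77°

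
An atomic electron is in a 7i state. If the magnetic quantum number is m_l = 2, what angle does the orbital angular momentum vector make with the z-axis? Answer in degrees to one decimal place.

θ ≈ 72.0°

The 7i subshell has l = 6.
|L| = ℏ√(l(l+1)) = √42 ℏ.
L_z = m_l ℏ = 2ℏ.
cos θ = L_z/|L| = 2/√42, so θ ≈ 72.0°.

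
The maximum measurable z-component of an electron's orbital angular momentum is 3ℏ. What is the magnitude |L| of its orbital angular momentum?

|L| = 2√3 ℏ ≈ 3.464ℏ

L_z,max = lℏ, so l = 3.
|L| = ℏ√(l(l+1)) = 2√3 ℏ.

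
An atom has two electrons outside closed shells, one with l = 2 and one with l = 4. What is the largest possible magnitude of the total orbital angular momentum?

|L_tot|_max = √42 ℏ ≈ 6.481ℏ

L runs from |2 − 4| = 2 to 2 + 4 = 6.
So L can be 2, 3, 4, 5, 6.
The largest magnitude corresponds to L = 6: |L_tot| = ℏ√(6·7) = √42 ℏ.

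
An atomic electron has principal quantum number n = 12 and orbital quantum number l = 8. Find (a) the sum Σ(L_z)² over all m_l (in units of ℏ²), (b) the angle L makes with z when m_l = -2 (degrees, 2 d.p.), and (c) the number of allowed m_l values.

Σ m_l² = 408, so Σ(L_z)² = 408 ℏ².
For m_l = -2: cos θ = -2/√72, θ ≈ 103.63°.
There are 2l+1 = 17 values of m_l.

Σ(L_z)² = 408 ℏ²; θ(m_l=-2) ≈ 103.63°; 17 values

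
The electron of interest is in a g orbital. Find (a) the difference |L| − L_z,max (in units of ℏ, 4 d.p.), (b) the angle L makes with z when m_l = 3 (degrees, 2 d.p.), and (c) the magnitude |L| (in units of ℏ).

For a g orbital, l = 4.
|L| − L_z,max = (2√5 − 4)ℏ ≈ 0.4721ℏ.
For m_l = 3: cos θ = 3/√20, θ ≈ 47.87°.
|L| = ℏ√(4·5) = 2√5 ℏ ≈ 4.472ℏ.

|L|−L_z,max ≈ 0.4721ℏ; θ(m_l=3) ≈ 47.87°; |L| = 2√5 ℏ ≈ 4.472ℏ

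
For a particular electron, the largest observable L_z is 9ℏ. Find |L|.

|L| = 3√10 ℏ ≈ 9.487ℏ

Since max m_l = l, l = 9.
Then |L| = ℏ√(9·10) = 3√10 ℏ.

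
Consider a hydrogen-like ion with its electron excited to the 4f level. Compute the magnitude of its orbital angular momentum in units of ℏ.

The 4f level has l = 3.
|L| = ℏ√(l(l+1)) = ℏ√(3·4) = 2√3 ℏ

|L| = 2√3 ℏ ≈ 3.464ℏ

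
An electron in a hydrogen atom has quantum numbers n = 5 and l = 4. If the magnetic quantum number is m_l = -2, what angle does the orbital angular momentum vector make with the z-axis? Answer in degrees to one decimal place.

|L| = √(l(l+1)) ℏ = 2√5 ℏ.
L_z = m_l ℏ = −2ℏ.
cos θ = L_z/|L| = -2/√20, so θ ≈ 116.6°.

θ ≈ 116.6°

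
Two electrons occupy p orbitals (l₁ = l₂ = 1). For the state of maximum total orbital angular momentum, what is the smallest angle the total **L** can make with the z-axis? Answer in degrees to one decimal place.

θ_min ≈ 35.3°

L runs from |1 − 1| = 0 to 1 + 1 = 2.
L ∈ {0, 1, 2}.
The maximum is L = 2, with |L_tot| = ℏ√(2·3) = √6 ℏ.
The minimum angle with z is arccos(2/√6) ≈ 35.3°.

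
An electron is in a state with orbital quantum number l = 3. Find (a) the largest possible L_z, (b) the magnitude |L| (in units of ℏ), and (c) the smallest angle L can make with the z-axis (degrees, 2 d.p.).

L_z,max = lℏ = 3ℏ.
|L| = ℏ√(3·4) = 2√3 ℏ ≈ 3.464ℏ.
cos θ_min = 3/√12, so θ_min ≈ 30.00°.

L_z,max = 3ℏ; |L| = 2√3 ℏ ≈ 3.464ℏ; θ_min ≈ 30.00°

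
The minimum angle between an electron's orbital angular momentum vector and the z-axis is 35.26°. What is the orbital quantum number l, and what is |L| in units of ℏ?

l = 2, |L| = √6 ℏ ≈ 2.449ℏ

cos²θ_min = l/(l+1) = 0.6667.
l = cos²θ/sin²θ ≈ 2.
Then |L| = ℏ√(2·3) = √6 ℏ.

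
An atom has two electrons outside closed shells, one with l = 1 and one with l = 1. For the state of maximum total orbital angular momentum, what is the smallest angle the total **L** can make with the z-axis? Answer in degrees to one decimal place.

L runs from |1 − 1| = 0 to 1 + 1 = 2.
Allowed values: L = 0, 1, 2.
The maximum is L = 2, with |L_tot| = ℏ√(2·3) = √6 ℏ.
The minimum angle with z is arccos(2/√6) ≈ 35.3°.

θ_min ≈ 35.3°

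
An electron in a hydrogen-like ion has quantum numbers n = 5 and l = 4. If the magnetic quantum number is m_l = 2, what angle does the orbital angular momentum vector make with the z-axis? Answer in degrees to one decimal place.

|L| = ℏ√(l(l+1)) = 2√5 ℏ.
L_z = m_l ℏ = 2ℏ.
cos θ = L_z/|L| = 2/√20, so θ ≈ 63.4°.

θ ≈ 63.4°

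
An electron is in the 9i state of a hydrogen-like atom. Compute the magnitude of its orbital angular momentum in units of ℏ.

For 9i, l = 6.
|L| = ℏ√(l(l+1)) = ℏ√(6·7) = √42 ℏ

|L| = √42 ℏ ≈ 6.481ℏ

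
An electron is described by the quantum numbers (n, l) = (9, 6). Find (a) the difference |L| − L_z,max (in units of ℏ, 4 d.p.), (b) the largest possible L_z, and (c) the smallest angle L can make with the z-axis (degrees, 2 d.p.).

|L| − L_z,max = (√42 − 6)ℏ ≈ 0.4807ℏ.
L_z,max = lℏ = 6ℏ.
cos θ_min = 6/√42, so θ_min ≈ 22.21°.

|L|−L_z,max ≈ 0.4807ℏ; L_z,max = 6ℏ; θ_min ≈ 22.21°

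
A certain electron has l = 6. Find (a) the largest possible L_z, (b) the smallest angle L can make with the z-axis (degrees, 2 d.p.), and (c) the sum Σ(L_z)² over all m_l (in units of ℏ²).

L_z,max = lℏ = 6ℏ.
cos θ_min = 6/√42, so θ_min ≈ 22.21°.
Σ m_l² = 182, so Σ(L_z)² = 182 ℏ².

L_z,max = 6ℏ; θ_min ≈ 22.21°; Σ(L_z)² = 182 ℏ²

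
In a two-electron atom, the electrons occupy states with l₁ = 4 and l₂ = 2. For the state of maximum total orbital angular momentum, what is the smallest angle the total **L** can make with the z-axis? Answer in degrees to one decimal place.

By the triangle rule, |l₁ − l₂| ≤ L ≤ l₁ + l₂.
So L can be 2, 3, 4, 5, 6.
The maximum is L = 6, with |L_tot| = ℏ√(6·7) = √42 ℏ.
The minimum angle with z is arccos(6/√42) ≈ 22.2°.

θ_min ≈ 22.2°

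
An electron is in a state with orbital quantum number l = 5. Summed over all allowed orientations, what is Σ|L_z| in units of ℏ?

Σ|L_z| = 30 ℏ

m_l ∈ {-5, -4, -3, -2, -1, 0, 1, 2, 3, 4, 5}.
Σ|m_l| = l(l+1) = 30.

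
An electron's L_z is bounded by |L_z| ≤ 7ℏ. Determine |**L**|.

The maximum L_z equals lℏ, giving l = 7.
|L| = ℏ√(l(l+1)) = 2√14 ℏ.

|L| = 2√14 ℏ ≈ 7.483ℏ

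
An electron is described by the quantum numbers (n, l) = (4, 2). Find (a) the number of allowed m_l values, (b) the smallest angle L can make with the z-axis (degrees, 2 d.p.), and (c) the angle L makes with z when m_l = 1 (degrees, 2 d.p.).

5 values; θ_min ≈ 35.26°; θ(m_l=1) ≈ 65.91°

There are 2l+1 = 5 values of m_l.
cos θ_min = 2/√6, so θ_min ≈ 35.26°.
For m_l = 1: cos θ = 1/√6, θ ≈ 65.91°.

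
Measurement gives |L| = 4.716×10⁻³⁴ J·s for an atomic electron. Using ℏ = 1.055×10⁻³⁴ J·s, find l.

l = 4

|L|/ℏ = (4.716×10⁻³⁴)/(1.055×10⁻³⁴) ≈ 4.470.
l(l+1) ≈ 4.470² ≈ 19.98, so l = 4.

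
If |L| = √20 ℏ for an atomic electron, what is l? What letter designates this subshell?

(|L|/ℏ)² = l(l+1) = 20.
l² + l − 20 = 0 ⇒ l = 4.

l = 4 (g orbital)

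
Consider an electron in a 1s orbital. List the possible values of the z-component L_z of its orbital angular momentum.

1s means n = 1, l = 0.
L_z = m_l ℏ with m_l ranging from −l to +l in integer steps.
For l = 0: m_l ∈ {0}.

L_z ∈ {0}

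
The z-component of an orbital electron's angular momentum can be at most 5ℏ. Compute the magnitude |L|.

Since max m_l = l, l = 5.
Then |L| = ℏ√(5·6) = √30 ℏ.

|L| = √30 ℏ ≈ 5.477ℏ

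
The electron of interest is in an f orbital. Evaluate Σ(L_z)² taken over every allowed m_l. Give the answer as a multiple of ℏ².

The letter f corresponds to l = 3.
m_l runs from −3 to 3, i.e. {-3, -2, -1, 0, 1, 2, 3}.
Summing m² from −3 to 3: Σ m_l² = 28.

Σ(L_z)² = 28 ℏ²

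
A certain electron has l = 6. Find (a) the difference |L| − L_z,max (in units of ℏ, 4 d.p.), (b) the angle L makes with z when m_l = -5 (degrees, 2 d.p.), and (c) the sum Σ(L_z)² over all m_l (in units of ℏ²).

|L| − L_z,max = (√42 − 6)ℏ ≈ 0.4807ℏ.
For m_l = -5: cos θ = -5/√42, θ ≈ 140.49°.
Σ m_l² = 182, so Σ(L_z)² = 182 ℏ².

|L|−L_z,max ≈ 0.4807ℏ; θ(m_l=-5) ≈ 140.49°; Σ(L_z)² = 182 ℏ²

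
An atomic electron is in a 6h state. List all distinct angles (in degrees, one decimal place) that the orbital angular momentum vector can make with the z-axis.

The 6h subshell has l = 5.
|L|² = l(l+1)ℏ² = 30ℏ², so |L| = √30 ℏ.
cos θ = m_l/√30 for each m_l ∈ {-5, -4, -3, -2, -1, 0, 1, 2, 3, 4, 5}.

θ ∈ {24.1°, 43.1°, 56.8°, 68.6°, 79.5°, 90.0°, 100.5°, 111.4°, 123.2°, 136.9°, 155.9°}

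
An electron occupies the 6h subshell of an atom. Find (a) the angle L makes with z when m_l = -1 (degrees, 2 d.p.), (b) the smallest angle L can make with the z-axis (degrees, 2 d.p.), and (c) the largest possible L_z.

θ(m_l=-1) ≈ 100.52°; θ_min ≈ 24.09°; L_z,max = 5ℏ

6h means n = 6, l = 5.
For m_l = -1: cos θ = -1/√30, θ ≈ 100.52°.
cos θ_min = 5/√30, so θ_min ≈ 24.09°.
L_z,max = lℏ = 5ℏ.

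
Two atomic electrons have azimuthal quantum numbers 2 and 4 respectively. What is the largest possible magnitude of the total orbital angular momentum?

L runs from |2 − 4| = 2 to 2 + 4 = 6.
So L can be 2, 3, 4, 5, 6.
The largest magnitude corresponds to L = 6: |L_tot| = ℏ√(6·7) = √42 ℏ.

|L_tot|_max = √42 ℏ ≈ 6.481ℏ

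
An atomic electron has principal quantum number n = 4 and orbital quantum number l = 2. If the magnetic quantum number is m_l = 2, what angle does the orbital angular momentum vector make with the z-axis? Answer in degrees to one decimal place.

|L| = ℏ√(l(l+1)) = √6 ℏ.
L_z = m_l ℏ = 2ℏ.
cos θ = L_z/|L| = 2/√6, so θ ≈ 35.3°.

θ ≈ 35.3°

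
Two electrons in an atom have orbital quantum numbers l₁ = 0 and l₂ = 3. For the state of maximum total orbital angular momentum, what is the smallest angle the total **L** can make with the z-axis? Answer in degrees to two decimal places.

θ_min ≈ 30.00°

By the triangle rule, |l₁ − l₂| ≤ L ≤ l₁ + l₂.
L ∈ {3}.
The maximum is L = 3, with |L_tot| = ℏ√(3·4) = 2√3 ℏ.
The minimum angle with z is arccos(3/√12) ≈ 30.00°.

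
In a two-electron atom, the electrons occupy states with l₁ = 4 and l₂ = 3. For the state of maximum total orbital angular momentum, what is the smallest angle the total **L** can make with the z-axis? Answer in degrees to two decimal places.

By the triangle rule, |l₁ − l₂| ≤ L ≤ l₁ + l₂.
L ∈ {1, 2, 3, 4, 5, 6, 7}.
The maximum is L = 7, with |L_tot| = ℏ√(7·8) = 2√14 ℏ.
The minimum angle with z is arccos(7/√56) ≈ 20.70°.

θ_min ≈ 20.70°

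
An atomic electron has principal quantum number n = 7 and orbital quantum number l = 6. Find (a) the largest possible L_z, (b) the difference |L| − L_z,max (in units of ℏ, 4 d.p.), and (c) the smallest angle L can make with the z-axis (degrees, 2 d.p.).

L_z,max = 6ℏ; |L|−L_z,max ≈ 0.4807ℏ; θ_min ≈ 22.21°

L_z,max = lℏ = 6ℏ.
|L| − L_z,max = (√42 − 6)ℏ ≈ 0.4807ℏ.
cos θ_min = 6/√42, so θ_min ≈ 22.21°.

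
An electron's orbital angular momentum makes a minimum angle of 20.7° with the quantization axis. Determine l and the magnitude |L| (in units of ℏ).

l = 7, |L| = 2√14 ℏ ≈ 7.483ℏ

cos²θ_min = l/(l+1) = 0.8751.
Solving: l = 7.
Then |L| = ℏ√(7·8) = 2√14 ℏ.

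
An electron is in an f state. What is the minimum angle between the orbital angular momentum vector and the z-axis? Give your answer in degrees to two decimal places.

An f state has l = 3.
|L|² = l(l+1)ℏ² = 12ℏ², so |L| = 2√3 ℏ.
The smallest angle corresponds to the largest L_z, i.e. m_l = l = 3, giving L_z = 3ℏ.
cos θ_min = 3/√12, so θ_min ≈ 30.00°.

θ_min ≈ 30.00°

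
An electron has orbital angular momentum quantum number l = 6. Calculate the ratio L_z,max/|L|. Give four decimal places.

|L| = √42 ℏ ≈ 6.4807ℏ, while L_z,max = lℏ = 6ℏ.
L_z,max/|L| = 6/√42 = 0.9258.

L_z,max/|L| = 0.9258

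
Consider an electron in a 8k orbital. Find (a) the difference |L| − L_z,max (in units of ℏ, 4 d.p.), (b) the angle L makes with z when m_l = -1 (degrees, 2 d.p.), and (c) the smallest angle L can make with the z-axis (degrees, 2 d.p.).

|L|−L_z,max ≈ 0.4833ℏ; θ(m_l=-1) ≈ 97.68°; θ_min ≈ 20.70°

For 8k, l = 7.
|L| − L_z,max = (2√14 − 7)ℏ ≈ 0.4833ℏ.
For m_l = -1: cos θ = -1/√56, θ ≈ 97.68°.
cos θ_min = 7/√56, so θ_min ≈ 20.70°.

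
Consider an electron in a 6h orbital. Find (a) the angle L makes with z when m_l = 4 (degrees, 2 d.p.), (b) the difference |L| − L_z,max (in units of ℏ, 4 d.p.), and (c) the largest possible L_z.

The 6h subshell has l = 5.
For m_l = 4: cos θ = 4/√30, θ ≈ 43.09°.
|L| − L_z,max = (√30 − 5)ℏ ≈ 0.4772ℏ.
L_z,max = lℏ = 5ℏ.

θ(m_l=4) ≈ 43.09°; |L|−L_z,max ≈ 0.4772ℏ; L_z,max = 5ℏ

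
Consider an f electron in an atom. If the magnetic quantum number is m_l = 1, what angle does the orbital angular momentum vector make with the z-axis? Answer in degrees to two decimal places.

F corresponds to l = 3.
|L|² = l(l+1)ℏ² = 12ℏ², so |L| = 2√3 ℏ.
L_z = m_l ℏ = 1ℏ.
cos θ = L_z/|L| = 1/√12, so θ ≈ 73.22°.

θ ≈ 73.22°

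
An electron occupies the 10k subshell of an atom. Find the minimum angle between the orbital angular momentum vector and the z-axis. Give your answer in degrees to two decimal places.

θ_min ≈ 20.70°

10k means n = 10, l = 7.
|L| = √(l(l+1)) ℏ = 2√14 ℏ.
The smallest angle corresponds to the largest L_z, i.e. m_l = l = 7, giving L_z = 7ℏ.
cos θ_min = 7/√56, so θ_min ≈ 20.70°.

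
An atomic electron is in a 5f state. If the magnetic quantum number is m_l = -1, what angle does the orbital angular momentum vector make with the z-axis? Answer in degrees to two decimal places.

θ ≈ 106.78°

For 5f, l = 3.
|L| = ℏ√(l(l+1)) = 2√3 ℏ.
L_z = m_l ℏ = −1ℏ.
cos θ = L_z/|L| = -1/√12, so θ ≈ 106.78°.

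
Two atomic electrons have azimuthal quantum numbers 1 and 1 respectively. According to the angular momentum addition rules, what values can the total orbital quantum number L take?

L = 0, 1, 2

By the triangle rule, |l₁ − l₂| ≤ L ≤ l₁ + l₂.
So L can be 0, 1, 2.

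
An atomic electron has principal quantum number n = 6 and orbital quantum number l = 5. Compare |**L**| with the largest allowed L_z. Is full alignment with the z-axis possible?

No: L_z,max = 5ℏ < |L| = √30 ℏ ≈ 5.477ℏ

|L| = √30 ℏ ≈ 5.4772ℏ, while L_z,max = lℏ = 5ℏ.
Since |L| > L_z,max, the vector can never point exactly along z; the closest it comes is θ_min = arccos(5/√30) ≈ 24.1°.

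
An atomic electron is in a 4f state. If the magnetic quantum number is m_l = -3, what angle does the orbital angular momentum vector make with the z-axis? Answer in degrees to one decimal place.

The 4f subshell has l = 3.
|L| = √(l(l+1)) ℏ = 2√3 ℏ.
L_z = m_l ℏ = −3ℏ.
cos θ = L_z/|L| = -3/√12, so θ ≈ 150.0°.

θ ≈ 150.0°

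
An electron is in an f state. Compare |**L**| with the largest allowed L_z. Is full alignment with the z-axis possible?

For an f orbital, l = 3.
|L| = 2√3 ℏ ≈ 3.4641ℏ, while L_z,max = lℏ = 3ℏ.
Since |L| > L_z,max, the vector can never point exactly along z; the closest it comes is θ_min = arccos(3/√12) ≈ 30.0°.

No: L_z,max = 3ℏ < |L| = 2√3 ℏ ≈ 3.464ℏ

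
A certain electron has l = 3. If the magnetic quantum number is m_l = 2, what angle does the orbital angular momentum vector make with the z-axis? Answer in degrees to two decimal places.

θ ≈ 54.74°

|L| = √(l(l+1)) ℏ = 2√3 ℏ.
L_z = m_l ℏ = 2ℏ.
cos θ = L_z/|L| = 2/√12, so θ ≈ 54.74°.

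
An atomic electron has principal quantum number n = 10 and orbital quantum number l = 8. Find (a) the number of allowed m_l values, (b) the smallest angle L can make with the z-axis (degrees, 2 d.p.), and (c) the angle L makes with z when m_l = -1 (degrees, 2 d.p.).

17 values; θ_min ≈ 19.47°; θ(m_l=-1) ≈ 96.77°

There are 2l+1 = 17 values of m_l.
cos θ_min = 8/√72, so θ_min ≈ 19.47°.
For m_l = -1: cos θ = -1/√72, θ ≈ 96.77°.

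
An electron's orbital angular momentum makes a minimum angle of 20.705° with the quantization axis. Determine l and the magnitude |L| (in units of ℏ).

cos θ_min = l/√(l(l+1)) = √(l/(l+1)), so l/(l+1) = cos²(20.705°) = 0.8750.
l = cos²θ/sin²θ ≈ 7.
Then |L| = ℏ√(7·8) = 2√14 ℏ.

l = 7, |L| = 2√14 ℏ ≈ 7.483ℏ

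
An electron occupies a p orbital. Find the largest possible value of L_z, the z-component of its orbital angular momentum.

A p state has l = 1.
L_z = m_l ℏ with m_l ∈ {−1, …, 1}; the maximum is m_l = 1.

L_z,max = 1ℏ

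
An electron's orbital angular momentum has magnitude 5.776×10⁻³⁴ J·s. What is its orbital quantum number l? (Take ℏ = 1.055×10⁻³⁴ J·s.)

l = 5

|L|/ℏ = (5.776×10⁻³⁴)/(1.055×10⁻³⁴) ≈ 5.475.
Set l(l+1) = 29.97; the integer solution is l = 5.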